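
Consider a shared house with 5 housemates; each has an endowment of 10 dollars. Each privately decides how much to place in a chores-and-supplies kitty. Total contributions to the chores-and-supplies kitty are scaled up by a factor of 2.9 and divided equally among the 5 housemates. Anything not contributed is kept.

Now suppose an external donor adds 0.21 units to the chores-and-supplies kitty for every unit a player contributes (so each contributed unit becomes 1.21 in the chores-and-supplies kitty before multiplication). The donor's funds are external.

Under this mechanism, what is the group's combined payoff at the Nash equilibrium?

The effective private return is 2.9 × 1.21 / 5 = 0.7018, which is still under 1, so the mechanism doesn't change anyone's dominant strategy: zero contribution.
At the Nash equilibrium no one contributes; group total payoff = 5 × 10 = 50.

50.00 dollars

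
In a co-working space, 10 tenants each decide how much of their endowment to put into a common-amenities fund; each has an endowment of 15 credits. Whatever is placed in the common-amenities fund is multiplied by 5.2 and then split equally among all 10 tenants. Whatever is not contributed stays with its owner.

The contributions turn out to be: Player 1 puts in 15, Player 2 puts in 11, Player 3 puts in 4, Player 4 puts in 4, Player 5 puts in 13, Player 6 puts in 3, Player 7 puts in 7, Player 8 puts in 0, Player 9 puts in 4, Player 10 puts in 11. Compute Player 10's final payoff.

Total contributed: 15 + 11 + 4 + 4 + 13 + 3 + 7 + 0 + 4 + 11 = 72.
Each receives 5.2 × 72 / 10 = 37.44 from the common-amenities fund.
Player 10 keeps 15 − 11 = 4, so Player 10's payoff is 4 + 37.44 = 41.44.

41.44 credits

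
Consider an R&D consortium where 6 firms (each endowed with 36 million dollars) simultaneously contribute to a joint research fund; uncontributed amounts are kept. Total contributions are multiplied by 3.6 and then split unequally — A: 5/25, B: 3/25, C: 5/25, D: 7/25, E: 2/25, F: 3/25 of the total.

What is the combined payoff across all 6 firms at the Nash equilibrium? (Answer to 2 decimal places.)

For player j, contributing a unit is worthwhile iff 3.6 × (j's share) ≥ 1, i.e. iff j's share is at least 0.2778.
D alone (share 7/25) is above the threshold, contributing 36; the remaining 5 contribute 0. Total contributed: 36.
The joint research fund pays out 3.6 × 36 = 129.60 in total (split across the unequal shares, but the aggregate is all that matters for the group sum).
The 5 free-riders keep 36 each, adding 180. Group total = 180 + 129.60 = 309.60.

309.60 million dollars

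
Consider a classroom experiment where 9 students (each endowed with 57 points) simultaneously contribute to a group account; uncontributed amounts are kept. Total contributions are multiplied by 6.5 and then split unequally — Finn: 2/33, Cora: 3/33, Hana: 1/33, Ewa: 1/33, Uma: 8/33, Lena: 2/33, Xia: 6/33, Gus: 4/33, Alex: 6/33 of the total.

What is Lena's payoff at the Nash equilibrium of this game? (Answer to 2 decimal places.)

124.36 points

A player with share s gets back 6.5·s per unit contributed, so full contribution is dominant for anyone with s > 1/6.5 = 0.1538 and zero contribution is dominant for anyone below.
Uma, Xia and Alex are above the threshold, contributing 57 each; the remaining 6 contribute 0. Total contributed: 171.
Lena keeps 57 and receives 6.5 × 171 × 2/33 = 67.36 from the group account, for a payoff of 124.36.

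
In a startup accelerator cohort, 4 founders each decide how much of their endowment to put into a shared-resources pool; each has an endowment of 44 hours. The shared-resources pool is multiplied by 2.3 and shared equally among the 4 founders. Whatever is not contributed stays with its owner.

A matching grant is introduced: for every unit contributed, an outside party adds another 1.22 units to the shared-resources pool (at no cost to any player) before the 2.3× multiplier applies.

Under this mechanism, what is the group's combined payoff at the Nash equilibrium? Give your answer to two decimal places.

The effective private return per unit is now 2.3 × 2.22 / 4 = 1.2765 > 1, so every player's dominant strategy flips to full contribution.
So the Nash equilibrium is full contribution by all 4; the group earns 2.3 × 2.22 × 176 = 898.66.

898.66 hours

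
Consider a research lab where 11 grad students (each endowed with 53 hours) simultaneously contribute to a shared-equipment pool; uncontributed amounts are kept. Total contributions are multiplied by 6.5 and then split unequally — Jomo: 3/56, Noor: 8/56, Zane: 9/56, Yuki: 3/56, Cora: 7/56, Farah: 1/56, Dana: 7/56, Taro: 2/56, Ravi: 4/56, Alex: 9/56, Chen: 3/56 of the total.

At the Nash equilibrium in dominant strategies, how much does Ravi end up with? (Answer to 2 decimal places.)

102.21 hours

Each unit j contributes comes back to j as 6.5 × (j's share), so j prefers to contribute only if that share exceeds 1/6.5 = 0.1538; otherwise keeping the unit dominates.
Zane and Alex are above the threshold, contributing 53 each; the remaining 9 contribute 0. Total contributed: 106.
Ravi keeps 53 and receives 6.5 × 106 × 4/56 = 49.21 from the shared-equipment pool, for a payoff of 102.21.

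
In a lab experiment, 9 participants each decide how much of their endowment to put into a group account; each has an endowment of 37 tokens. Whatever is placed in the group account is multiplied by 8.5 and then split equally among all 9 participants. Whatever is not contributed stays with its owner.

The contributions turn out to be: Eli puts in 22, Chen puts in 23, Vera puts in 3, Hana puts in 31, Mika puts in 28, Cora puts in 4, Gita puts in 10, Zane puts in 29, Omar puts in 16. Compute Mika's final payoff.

165.78 tokens

Total contributed: 22 + 23 + 3 + 31 + 28 + 4 + 10 + 29 + 16 = 166.
Each receives 8.5 × 166 / 9 = 156.78 from the group account.
Mika keeps 37 − 28 = 9, so Mika's payoff is 9 + 156.78 = 165.78.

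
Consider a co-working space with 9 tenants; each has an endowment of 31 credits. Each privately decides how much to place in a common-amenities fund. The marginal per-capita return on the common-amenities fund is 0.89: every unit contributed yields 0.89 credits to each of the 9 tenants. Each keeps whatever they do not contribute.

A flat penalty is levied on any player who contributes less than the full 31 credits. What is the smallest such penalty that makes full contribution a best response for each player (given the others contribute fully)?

3.41 credits

Given the others contribute fully, the best deviation is to contribute 0 (any partial contribution still incurs the fine and gives up units whose private return 0.89 is below 1).
Deviating from 31 to 0 saves 31 credits but forfeits the deviator's share of the drop in the common-amenities fund: 0.89 × 31 = 27.59.
So the deviation gain is 31 − 27.59 = 3.41, and the fine must be at least 3.41 credits to wipe it out.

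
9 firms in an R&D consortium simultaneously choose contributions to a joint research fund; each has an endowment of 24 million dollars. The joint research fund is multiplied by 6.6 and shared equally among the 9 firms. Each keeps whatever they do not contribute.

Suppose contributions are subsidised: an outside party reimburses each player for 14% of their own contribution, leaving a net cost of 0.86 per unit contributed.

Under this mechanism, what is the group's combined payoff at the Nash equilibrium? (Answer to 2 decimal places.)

216.00 million dollars

The effective private return is (6.6/9) / 0.86 = 0.8527, which is still under 1, so the mechanism doesn't change anyone's dominant strategy: zero contribution.
At the Nash equilibrium no one contributes; group total payoff = 9 × 24 = 216.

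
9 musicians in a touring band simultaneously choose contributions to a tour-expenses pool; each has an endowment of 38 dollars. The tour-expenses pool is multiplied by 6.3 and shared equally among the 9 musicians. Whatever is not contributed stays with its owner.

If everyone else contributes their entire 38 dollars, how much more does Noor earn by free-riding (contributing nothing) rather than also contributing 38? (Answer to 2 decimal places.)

11.40 dollars

Switching from a contribution of 38 to 0 lets Noor keep an extra 38 dollars, but lowers the tour-expenses pool by 38, which costs Noor their own share of that drop: 6.3/9 × 38 = 26.60.
Net gain = 38 − 26.60 = 11.40. The private return per contributed unit (0.7000) is below 1, so free-riding is indeed the best response regardless of what the others do.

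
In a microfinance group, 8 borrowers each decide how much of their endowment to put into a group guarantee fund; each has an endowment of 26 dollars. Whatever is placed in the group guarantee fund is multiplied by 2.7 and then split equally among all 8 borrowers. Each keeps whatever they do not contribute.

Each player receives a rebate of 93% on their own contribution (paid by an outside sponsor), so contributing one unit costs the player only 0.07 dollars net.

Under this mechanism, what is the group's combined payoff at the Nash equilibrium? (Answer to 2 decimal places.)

With the mechanism, a contributed unit returns (2.7/8) / 0.07 = 4.8214 per unit of net cost to the contributor — now above 1 — so contributing fully is weakly dominant for every player.
So the Nash equilibrium is full contribution by all 8; the group earns 8 × (26 × 0.93 + 2.7 × 26) = 755.04.

755.04 dollars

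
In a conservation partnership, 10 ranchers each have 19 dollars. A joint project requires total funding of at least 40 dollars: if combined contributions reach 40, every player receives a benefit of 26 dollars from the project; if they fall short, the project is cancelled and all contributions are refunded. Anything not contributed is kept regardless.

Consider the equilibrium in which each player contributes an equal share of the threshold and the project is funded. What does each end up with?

41 dollars

Equal share of the threshold: 40/10 = 4.
At this profile no one gains by cutting their contribution: any cut drops the total below 40, the project is cancelled, contributions are refunded, and the deviator ends with 19, which is less than 19 − 4 + 26 = 41. Contributing more than 4 just wastes the excess. So contributing exactly 4 is a best response.
Each player's payoff: 19 − 4 + 26 = 41.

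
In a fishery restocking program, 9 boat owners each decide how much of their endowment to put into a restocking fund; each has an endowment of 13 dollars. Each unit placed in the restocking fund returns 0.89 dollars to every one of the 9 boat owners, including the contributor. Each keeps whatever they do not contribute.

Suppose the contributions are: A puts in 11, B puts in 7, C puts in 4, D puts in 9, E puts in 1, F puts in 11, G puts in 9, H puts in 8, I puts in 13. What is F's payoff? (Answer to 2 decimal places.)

66.97 dollars

Total contributed: 11 + 7 + 4 + 9 + 1 + 11 + 9 + 8 + 13 = 73.
Each receives 0.89 × 73 = 64.97 from the restocking fund.
F keeps 13 − 11 = 2, so F's payoff is 2 + 64.97 = 66.97.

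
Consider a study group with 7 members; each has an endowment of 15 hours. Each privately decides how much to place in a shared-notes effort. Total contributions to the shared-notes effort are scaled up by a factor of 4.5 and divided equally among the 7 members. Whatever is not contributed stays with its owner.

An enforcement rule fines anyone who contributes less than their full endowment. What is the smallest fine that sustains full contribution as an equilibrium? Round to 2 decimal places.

5.36 hours

Given the others contribute fully, the best deviation is to contribute 0 (any partial contribution still incurs the fine and gives up units whose private return 0.6429 is below 1).
Deviating from 15 to 0 saves 15 hours but forfeits the deviator's share of the drop in the shared-notes effort: 4.5/7 × 15 = 9.64.
So the deviation gain is 15 − 9.64 = 5.36, and the fine must be at least 5.36 hours to wipe it out.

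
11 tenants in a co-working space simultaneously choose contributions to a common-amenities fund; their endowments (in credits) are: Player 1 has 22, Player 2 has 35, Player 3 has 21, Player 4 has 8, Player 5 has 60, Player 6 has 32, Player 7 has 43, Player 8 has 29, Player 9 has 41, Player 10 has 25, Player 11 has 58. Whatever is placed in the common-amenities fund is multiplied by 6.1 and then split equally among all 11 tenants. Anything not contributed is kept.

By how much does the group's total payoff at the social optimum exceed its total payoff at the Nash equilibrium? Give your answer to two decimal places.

The private return per contributed unit is 6.1/11 = 0.5545 < 1 for every player regardless of endowment, so the Nash equilibrium is zero contribution and the group total is Σ E_j = 22 + 35 + 21 + 8 + 60 + 32 + 43 + 29 + 41 + 25 + 58 = 374.
Each contributed unit returns 6.100 to the group, so the social optimum is full contribution by everyone: group total = 6.100 × 374 = 2281.40.
Efficiency loss = (6.100 − 1) × 374 = 1907.40.

1907.40 credits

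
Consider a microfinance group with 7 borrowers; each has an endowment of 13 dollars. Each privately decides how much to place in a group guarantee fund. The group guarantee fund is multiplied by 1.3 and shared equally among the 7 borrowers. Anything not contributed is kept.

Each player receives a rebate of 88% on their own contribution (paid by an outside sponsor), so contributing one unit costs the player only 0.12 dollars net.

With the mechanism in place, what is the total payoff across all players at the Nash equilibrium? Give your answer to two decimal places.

The effective private return per unit is now (1.3/7) / 0.12 = 1.5476 > 1, so every player's dominant strategy flips to full contribution.
At the Nash equilibrium everyone contributes 13. Group total payoff = 7 × (13 × 0.88 + 1.3 × 13) = 198.38.

198.38 dollars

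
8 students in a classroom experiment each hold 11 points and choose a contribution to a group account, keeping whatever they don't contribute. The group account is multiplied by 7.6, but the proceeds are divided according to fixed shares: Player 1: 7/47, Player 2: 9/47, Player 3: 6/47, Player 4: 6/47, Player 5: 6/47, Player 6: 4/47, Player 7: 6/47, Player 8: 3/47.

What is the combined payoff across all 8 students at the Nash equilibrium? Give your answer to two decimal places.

233.20 points

For player j, contributing a unit is worthwhile iff 7.6 × (j's share) ≥ 1, i.e. iff j's share is at least 0.1316.
Player 1 and Player 2 clear that bar, contributing 11 each; the remaining 6 contribute 0. Total contributed: 22.
The group account pays out 7.6 × 22 = 167.20 in total (split across the unequal shares, but the aggregate is all that matters for the group sum).
The 6 free-riders keep 11 each, adding 66. Group total = 66 + 167.20 = 233.20.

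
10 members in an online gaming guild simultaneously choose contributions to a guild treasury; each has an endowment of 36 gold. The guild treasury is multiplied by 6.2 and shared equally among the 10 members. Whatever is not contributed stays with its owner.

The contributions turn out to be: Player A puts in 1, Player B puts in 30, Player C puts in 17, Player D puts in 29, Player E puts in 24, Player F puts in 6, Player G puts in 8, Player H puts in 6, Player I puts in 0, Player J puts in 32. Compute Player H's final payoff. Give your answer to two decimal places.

124.86 gold

Total contributed: 1 + 30 + 17 + 29 + 24 + 6 + 8 + 6 + 0 + 32 = 153.
Each receives 6.2 × 153 / 10 = 94.86 from the guild treasury.
Player H keeps 36 − 6 = 30, so Player H's payoff is 30 + 94.86 = 124.86.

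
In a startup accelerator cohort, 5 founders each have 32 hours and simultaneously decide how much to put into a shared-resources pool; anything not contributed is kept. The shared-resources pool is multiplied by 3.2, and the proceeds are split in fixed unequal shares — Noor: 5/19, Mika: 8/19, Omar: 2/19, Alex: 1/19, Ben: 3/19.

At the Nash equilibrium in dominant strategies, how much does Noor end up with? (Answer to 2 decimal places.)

58.95 hours

Player j's private return per contributed unit is 3.2 × (j's share). Contributing is weakly dominant for j when that share is at least 1/3.2 = 0.3125, and contributing 0 is dominant otherwise.
The only share above 0.3125 is Mika's 8/19, contributing 32; the remaining 4 contribute 0. Total contributed: 32.
Noor keeps 32 and receives 3.2 × 32 × 5/19 = 26.95 from the shared-resources pool, for a payoff of 58.95.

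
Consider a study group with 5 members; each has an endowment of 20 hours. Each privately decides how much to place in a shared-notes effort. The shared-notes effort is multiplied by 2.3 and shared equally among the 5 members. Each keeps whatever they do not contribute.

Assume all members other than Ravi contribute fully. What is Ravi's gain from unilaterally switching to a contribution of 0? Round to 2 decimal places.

10.80 hours

Switching from a contribution of 20 to 0 lets Ravi keep an extra 20 hours, but lowers the shared-notes effort by 20, which costs Ravi their own share of that drop: 2.3/5 × 20 = 9.20.
Net gain = 20 − 9.20 = 10.80. The private return per contributed unit (0.4600) is below 1, so free-riding is indeed the best response regardless of what the others do.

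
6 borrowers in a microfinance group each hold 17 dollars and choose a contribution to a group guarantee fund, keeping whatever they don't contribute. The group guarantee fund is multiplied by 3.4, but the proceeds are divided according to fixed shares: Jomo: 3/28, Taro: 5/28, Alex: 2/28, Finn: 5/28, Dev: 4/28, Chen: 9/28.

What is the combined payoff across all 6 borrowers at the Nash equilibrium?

Player j's private return per contributed unit is 3.4 × (j's share). Contributing is weakly dominant for j when that share is at least 1/3.4 = 0.2941, and contributing 0 is dominant otherwise.
Only Chen (9/28) clears that bar, contributing 17; the remaining 5 contribute 0. Total contributed: 17.
The group guarantee fund pays out 3.4 × 17 = 57.80 in total (split across the unequal shares, but the aggregate is all that matters for the group sum).
The 5 free-riders keep 17 each, adding 85. Group total = 85 + 57.80 = 142.80.

142.80 dollars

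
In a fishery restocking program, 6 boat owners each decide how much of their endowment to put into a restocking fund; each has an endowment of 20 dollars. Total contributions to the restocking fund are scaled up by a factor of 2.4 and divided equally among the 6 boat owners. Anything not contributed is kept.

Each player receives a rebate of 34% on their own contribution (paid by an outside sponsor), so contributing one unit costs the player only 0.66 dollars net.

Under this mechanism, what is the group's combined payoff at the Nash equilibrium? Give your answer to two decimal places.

120.00 dollars

The effective private return is (2.4/6) / 0.66 = 0.6061, which is still under 1, so the mechanism doesn't change anyone's dominant strategy: zero contribution.
Everyone keeps their endowment and the group total is 6 × 20 = 120.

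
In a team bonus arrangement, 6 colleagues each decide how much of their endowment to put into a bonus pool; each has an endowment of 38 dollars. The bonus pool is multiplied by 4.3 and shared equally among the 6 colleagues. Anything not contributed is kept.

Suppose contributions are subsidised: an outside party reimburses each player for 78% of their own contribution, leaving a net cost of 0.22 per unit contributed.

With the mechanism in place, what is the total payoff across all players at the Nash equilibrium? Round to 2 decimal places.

Under the mechanism each unit contributed yields (4.3/6) / 0.22 = 3.2576 back to its contributor per unit of net cost, which exceeds 1, making full contribution the dominant choice for everyone.
So the Nash equilibrium is full contribution by all 6; the group earns 6 × (38 × 0.78 + 4.3 × 38) = 1158.24.

1158.24 dollars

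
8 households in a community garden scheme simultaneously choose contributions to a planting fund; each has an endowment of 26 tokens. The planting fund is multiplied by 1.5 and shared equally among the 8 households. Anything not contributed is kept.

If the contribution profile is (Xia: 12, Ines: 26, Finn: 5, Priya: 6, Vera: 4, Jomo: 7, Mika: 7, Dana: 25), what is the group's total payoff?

254.00 tokens

Total contributed: 12 + 26 + 5 + 6 + 4 + 7 + 7 + 25 = 92; total kept: 8 × 26 − 92 = 116.
The planting fund pays out 1.5 × 92 = 138.00 in aggregate.
Group total = 116 + 138.00 = 254.00.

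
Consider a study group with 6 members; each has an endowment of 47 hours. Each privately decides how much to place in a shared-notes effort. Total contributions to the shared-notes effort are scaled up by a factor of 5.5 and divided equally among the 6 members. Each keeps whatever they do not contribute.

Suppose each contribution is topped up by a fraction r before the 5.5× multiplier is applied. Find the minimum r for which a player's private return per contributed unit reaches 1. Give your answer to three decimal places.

0.091

With matching at rate r, one contributed unit becomes (1 + r) in the shared-notes effort and returns 5.5 × (1 + r) / 6 to the contributor.
Setting this equal to 1: 1 + r = 6/5.5 = 1.0909.
So the minimum matching rate is r = 1.0909 − 1 = 0.091.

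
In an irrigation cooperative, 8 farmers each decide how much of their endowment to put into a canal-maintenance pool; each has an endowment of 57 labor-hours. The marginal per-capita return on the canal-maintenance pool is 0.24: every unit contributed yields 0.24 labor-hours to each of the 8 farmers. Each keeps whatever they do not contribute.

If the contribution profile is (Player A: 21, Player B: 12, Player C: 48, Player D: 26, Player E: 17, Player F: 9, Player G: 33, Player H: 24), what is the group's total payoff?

630.80 labor-hours

Total contributed: 21 + 12 + 48 + 26 + 17 + 9 + 33 + 24 = 190; total kept: 8 × 57 − 190 = 266.
The canal-maintenance pool pays out 0.24 × 8 × 190 = 364.80 in aggregate.
Group total = 266 + 364.80 = 630.80.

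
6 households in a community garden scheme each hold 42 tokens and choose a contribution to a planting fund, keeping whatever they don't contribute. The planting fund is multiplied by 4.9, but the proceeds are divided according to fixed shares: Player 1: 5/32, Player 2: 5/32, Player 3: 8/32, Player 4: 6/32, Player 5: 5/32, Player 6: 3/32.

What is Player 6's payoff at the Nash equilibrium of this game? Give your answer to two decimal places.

61.29 tokens

A player with share s gets back 4.9·s per unit contributed, so full contribution is dominant for anyone with s > 1/4.9 = 0.2041 and zero contribution is dominant for anyone below.
Only Player 3 (8/32) clears that bar, contributing 42; the remaining 5 contribute 0. Total contributed: 42.
Player 6 keeps 42 and receives 4.9 × 42 × 3/32 = 19.29 from the planting fund, for a payoff of 61.29.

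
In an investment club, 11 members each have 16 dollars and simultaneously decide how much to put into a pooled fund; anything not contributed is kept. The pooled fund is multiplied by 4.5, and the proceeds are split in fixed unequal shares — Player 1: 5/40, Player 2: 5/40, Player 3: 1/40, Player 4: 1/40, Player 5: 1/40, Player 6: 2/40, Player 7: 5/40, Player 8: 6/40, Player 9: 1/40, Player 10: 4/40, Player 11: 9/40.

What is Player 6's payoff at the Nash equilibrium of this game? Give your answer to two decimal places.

19.60 dollars

Player j's private return per contributed unit is 4.5 × (j's share). Contributing is weakly dominant for j when that share is at least 1/4.5 = 0.2222, and contributing 0 is dominant otherwise.
The only share above 0.2222 is Player 11's 9/40, contributing 16; the remaining 10 contribute 0. Total contributed: 16.
Player 6 keeps 16 and receives 4.5 × 16 × 2/40 = 3.60 from the pooled fund, for a payoff of 19.60.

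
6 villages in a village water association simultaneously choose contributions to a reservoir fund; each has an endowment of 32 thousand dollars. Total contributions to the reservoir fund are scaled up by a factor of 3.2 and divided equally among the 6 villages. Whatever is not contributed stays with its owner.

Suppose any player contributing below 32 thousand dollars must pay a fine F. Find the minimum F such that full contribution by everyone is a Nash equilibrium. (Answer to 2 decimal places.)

14.93 thousand dollars

Given the others contribute fully, the best deviation is to contribute 0 (any partial contribution still incurs the fine and gives up units whose private return 0.5333 is below 1).
Deviating from 32 to 0 saves 32 thousand dollars but forfeits the deviator's share of the drop in the reservoir fund: 3.2/6 × 32 = 17.07.
So the deviation gain is 32 − 17.07 = 14.93, and the fine must be at least 14.93 thousand dollars to wipe it out.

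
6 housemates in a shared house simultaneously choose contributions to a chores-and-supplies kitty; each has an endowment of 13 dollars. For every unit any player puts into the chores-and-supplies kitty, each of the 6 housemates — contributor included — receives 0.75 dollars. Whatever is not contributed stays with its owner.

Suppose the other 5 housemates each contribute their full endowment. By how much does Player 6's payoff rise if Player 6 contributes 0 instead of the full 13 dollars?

3.25 dollars

Switching from a contribution of 13 to 0 lets Player 6 keep an extra 13 dollars, but lowers the chores-and-supplies kitty by 13, which costs Player 6 their own share of that drop: 0.75 × 13 = 9.75.
Net gain = 13 − 9.75 = 3.25. The private return per contributed unit (0.75) is below 1, so free-riding is indeed the best response regardless of what the others do.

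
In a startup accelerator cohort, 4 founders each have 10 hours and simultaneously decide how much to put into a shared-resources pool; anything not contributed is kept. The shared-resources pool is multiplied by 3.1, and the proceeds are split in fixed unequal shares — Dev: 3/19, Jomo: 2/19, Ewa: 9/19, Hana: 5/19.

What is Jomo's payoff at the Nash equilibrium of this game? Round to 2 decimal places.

Player j's private return per contributed unit is 3.1 × (j's share). Contributing is weakly dominant for j when that share is at least 1/3.1 = 0.3226, and contributing 0 is dominant otherwise.
Ewa alone (share 9/19) is above the threshold, contributing 10; the remaining 3 contribute 0. Total contributed: 10.
Jomo keeps 10 and receives 3.1 × 10 × 2/19 = 3.26 from the shared-resources pool, for a payoff of 13.26.

13.26 hours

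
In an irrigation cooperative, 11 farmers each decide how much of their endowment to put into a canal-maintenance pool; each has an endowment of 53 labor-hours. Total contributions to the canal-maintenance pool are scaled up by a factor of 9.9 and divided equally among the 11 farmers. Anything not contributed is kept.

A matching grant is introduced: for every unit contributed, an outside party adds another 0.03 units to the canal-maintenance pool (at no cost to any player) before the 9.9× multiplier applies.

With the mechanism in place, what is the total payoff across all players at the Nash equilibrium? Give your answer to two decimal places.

Even with the mechanism, each unit contributed returns only 9.9 × 1.03 / 11 = 0.9270 per unit of net cost, so contributing nothing is still dominant.
Everyone keeps their endowment and the group total is 11 × 53 = 583.

583.00 labor-hours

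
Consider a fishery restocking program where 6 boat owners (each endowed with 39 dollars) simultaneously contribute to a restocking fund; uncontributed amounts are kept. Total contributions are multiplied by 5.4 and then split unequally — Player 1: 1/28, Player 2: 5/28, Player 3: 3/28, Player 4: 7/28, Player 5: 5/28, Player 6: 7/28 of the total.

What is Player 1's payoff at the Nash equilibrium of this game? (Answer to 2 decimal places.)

For player j, contributing a unit is worthwhile iff 5.4 × (j's share) ≥ 1, i.e. iff j's share is at least 0.1852.
Player 4 and Player 6 are above the threshold, contributing 39 each; the remaining 4 contribute 0. Total contributed: 78.
Player 1 keeps 39 and receives 5.4 × 78 × 1/28 = 15.04 from the restocking fund, for a payoff of 54.04.

54.04 dollars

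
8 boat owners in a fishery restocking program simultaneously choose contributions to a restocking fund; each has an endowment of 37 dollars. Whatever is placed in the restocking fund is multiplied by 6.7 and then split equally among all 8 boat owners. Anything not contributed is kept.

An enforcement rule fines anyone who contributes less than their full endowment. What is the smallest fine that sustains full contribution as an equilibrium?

Given the others contribute fully, the best deviation is to contribute 0 (any partial contribution still incurs the fine and gives up units whose private return 0.8375 is below 1).
Deviating from 37 to 0 saves 37 dollars but forfeits the deviator's share of the drop in the restocking fund: 6.7/8 × 37 = 30.99.
So the deviation gain is 37 − 30.99 = 6.01, and the fine must be at least 6.01 dollars to wipe it out.

6.01 dollars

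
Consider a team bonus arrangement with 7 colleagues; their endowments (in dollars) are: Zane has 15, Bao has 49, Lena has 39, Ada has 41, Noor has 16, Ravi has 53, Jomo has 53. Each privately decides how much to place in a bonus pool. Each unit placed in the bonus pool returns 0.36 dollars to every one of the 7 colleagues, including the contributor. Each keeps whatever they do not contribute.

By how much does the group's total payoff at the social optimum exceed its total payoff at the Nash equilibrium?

404.32 dollars

The private return per contributed unit is 0.36 < 1 for everyone, so the Nash equilibrium is zero contribution and the group total is Σ E_j = 15 + 49 + 39 + 41 + 16 + 53 + 53 = 266.
Each contributed unit returns 2.520 to the group, so the social optimum is full contribution by everyone: group total = 2.520 × 266 = 670.32.
Efficiency loss = (2.520 − 1) × 266 = 404.32.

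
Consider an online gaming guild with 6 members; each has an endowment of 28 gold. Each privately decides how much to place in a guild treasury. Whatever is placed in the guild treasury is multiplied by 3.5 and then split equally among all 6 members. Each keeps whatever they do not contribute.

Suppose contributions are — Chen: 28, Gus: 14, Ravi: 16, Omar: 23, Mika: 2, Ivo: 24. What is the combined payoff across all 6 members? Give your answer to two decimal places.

435.50 gold

Total contributed: 28 + 14 + 16 + 23 + 2 + 24 = 107; total kept: 6 × 28 − 107 = 61.
The guild treasury pays out 3.5 × 107 = 374.50 in aggregate.
Group total = 61 + 374.50 = 435.50.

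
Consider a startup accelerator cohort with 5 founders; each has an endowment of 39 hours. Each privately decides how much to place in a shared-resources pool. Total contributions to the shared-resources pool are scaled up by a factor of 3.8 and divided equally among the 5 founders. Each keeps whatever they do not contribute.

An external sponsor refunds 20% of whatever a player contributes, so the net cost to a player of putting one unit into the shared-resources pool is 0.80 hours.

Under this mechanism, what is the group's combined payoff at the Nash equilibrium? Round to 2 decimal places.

195.00 hours

With the mechanism, a contributed unit returns (3.8/5) / 0.80 = 0.9500 per unit of net cost — still below 1 — so contributing 0 remains dominant for every player.
Everyone keeps their endowment and the group total is 5 × 39 = 195.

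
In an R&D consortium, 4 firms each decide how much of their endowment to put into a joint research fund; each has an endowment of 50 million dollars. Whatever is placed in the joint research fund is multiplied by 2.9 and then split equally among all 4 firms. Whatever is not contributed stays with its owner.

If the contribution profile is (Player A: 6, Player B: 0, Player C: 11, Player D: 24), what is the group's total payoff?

277.90 million dollars

Total contributed: 6 + 0 + 11 + 24 = 41; total kept: 4 × 50 − 41 = 159.
The joint research fund pays out 2.9 × 41 = 118.90 in aggregate.
Group total = 159 + 118.90 = 277.90.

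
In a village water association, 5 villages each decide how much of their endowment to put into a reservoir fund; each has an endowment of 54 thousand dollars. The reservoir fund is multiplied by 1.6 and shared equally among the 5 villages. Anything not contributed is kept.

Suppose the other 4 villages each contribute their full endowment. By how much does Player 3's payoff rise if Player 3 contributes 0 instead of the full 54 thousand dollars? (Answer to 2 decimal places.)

Switching from a contribution of 54 to 0 lets Player 3 keep an extra 54 thousand dollars, but lowers the reservoir fund by 54, which costs Player 3 their own share of that drop: 1.6/5 × 54 = 17.28.
Net gain = 54 − 17.28 = 36.72. The private return per contributed unit (0.3200) is below 1, so free-riding is indeed the best response regardless of what the others do.

36.72 thousand dollars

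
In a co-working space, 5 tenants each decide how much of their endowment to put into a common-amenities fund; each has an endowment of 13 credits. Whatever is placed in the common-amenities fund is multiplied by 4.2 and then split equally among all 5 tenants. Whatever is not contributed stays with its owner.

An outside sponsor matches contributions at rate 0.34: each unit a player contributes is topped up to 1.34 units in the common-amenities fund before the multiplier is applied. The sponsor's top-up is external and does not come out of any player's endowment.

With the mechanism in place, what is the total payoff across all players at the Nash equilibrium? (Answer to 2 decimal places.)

The effective private return per unit is now 4.2 × 1.34 / 5 = 1.1256 > 1, so every player's dominant strategy flips to full contribution.
At the Nash equilibrium everyone contributes 13. Group total payoff = 4.2 × 1.34 × 65 = 365.82.

365.82 credits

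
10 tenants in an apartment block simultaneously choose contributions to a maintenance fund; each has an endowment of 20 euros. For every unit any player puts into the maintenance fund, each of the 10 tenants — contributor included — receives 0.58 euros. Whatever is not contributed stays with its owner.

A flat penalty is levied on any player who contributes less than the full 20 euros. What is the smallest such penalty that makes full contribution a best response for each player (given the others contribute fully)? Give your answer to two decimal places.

Given the others contribute fully, the best deviation is to contribute 0 (any partial contribution still incurs the fine and gives up units whose private return 0.58 is below 1).
Deviating from 20 to 0 saves 20 euros but forfeits the deviator's share of the drop in the maintenance fund: 0.58 × 20 = 11.60.
So the deviation gain is 20 − 11.60 = 8.40, and the fine must be at least 8.40 euros to wipe it out.

8.40 euros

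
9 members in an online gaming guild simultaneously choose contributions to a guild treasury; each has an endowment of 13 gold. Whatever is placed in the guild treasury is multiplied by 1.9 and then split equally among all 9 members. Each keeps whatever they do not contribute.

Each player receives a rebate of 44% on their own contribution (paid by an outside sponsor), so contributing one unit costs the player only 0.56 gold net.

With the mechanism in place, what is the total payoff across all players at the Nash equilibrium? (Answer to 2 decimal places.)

Even with the mechanism, each unit contributed returns only (1.9/9) / 0.56 = 0.3770 per unit of net cost, so contributing nothing is still dominant.
Everyone keeps their endowment and the group total is 9 × 13 = 117.

117.00 gold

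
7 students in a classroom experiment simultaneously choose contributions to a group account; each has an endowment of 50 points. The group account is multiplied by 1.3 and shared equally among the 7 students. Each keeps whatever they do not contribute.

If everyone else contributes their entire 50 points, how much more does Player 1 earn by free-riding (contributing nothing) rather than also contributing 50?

Switching from a contribution of 50 to 0 lets Player 1 keep an extra 50 points, but lowers the group account by 50, which costs Player 1 their own share of that drop: 1.3/7 × 50 = 9.29.
Net gain = 50 − 9.29 = 40.71. The private return per contributed unit (0.1857) is below 1, so free-riding is indeed the best response regardless of what the others do.

40.71 points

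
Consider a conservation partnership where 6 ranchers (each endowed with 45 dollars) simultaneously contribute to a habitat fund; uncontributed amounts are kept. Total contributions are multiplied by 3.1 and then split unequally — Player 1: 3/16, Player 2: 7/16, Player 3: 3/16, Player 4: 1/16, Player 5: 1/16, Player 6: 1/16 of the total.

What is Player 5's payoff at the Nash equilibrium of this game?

Each unit j contributes comes back to j as 3.1 × (j's share), so j prefers to contribute only if that share exceeds 1/3.1 = 0.3226; otherwise keeping the unit dominates.
Player 2 alone (share 7/16) is above the threshold, contributing 45; the remaining 5 contribute 0. Total contributed: 45.
Player 5 keeps 45 and receives 3.1 × 45 × 1/16 = 8.72 from the habitat fund, for a payoff of 53.72.

53.72 dollars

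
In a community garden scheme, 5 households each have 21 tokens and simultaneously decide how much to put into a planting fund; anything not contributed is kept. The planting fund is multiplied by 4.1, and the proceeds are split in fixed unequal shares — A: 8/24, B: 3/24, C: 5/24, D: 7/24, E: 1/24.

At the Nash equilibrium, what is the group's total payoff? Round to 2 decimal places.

235.20 tokens

For player j, contributing a unit is worthwhile iff 4.1 × (j's share) ≥ 1, i.e. iff j's share is at least 0.2439.
The shares above 0.2439 belong to A and D, contributing 21 each; the remaining 3 contribute 0. Total contributed: 42.
The planting fund pays out 4.1 × 42 = 172.20 in total (split across the unequal shares, but the aggregate is all that matters for the group sum).
The 3 free-riders keep 21 each, adding 63. Group total = 63 + 172.20 = 235.20.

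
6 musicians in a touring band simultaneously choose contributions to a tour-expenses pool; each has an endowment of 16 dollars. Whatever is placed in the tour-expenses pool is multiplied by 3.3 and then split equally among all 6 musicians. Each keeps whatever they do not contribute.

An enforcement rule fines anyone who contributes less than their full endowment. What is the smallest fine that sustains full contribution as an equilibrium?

Given the others contribute fully, the best deviation is to contribute 0 (any partial contribution still incurs the fine and gives up units whose private return 0.5500 is below 1).
Deviating from 16 to 0 saves 16 dollars but forfeits the deviator's share of the drop in the tour-expenses pool: 3.3/6 × 16 = 8.80.
So the deviation gain is 16 − 8.80 = 7.20, and the fine must be at least 7.20 dollars to wipe it out.

7.20 dollars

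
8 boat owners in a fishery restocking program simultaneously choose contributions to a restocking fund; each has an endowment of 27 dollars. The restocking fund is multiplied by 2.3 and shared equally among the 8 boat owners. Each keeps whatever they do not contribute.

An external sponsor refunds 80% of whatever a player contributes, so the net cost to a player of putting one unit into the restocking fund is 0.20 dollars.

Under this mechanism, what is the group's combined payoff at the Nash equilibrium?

669.60 dollars

Under the mechanism each unit contributed yields (2.3/8) / 0.20 = 1.4375 back to its contributor per unit of net cost, which exceeds 1, making full contribution the dominant choice for everyone.
At the Nash equilibrium everyone contributes 27. Group total payoff = 8 × (27 × 0.80 + 2.3 × 27) = 669.60.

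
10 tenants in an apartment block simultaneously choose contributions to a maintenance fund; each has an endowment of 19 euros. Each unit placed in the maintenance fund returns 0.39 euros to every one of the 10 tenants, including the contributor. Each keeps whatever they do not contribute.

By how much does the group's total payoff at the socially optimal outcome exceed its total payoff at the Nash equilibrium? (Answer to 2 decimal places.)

The private return per contributed unit is 0.39 < 1, so contributing 0 is dominant for every player. At the Nash equilibrium everyone keeps their 19, and the group total is 10 × 19 = 190.
Each contributed unit returns 3.900 to the group as a whole (0.39 to each of 10 players), which exceeds 1, so the social optimum is full contribution: group total = 3.900 × 190 = 741.00.
Efficiency loss = 741.00 − 190 = 551.00.

551.00 euros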